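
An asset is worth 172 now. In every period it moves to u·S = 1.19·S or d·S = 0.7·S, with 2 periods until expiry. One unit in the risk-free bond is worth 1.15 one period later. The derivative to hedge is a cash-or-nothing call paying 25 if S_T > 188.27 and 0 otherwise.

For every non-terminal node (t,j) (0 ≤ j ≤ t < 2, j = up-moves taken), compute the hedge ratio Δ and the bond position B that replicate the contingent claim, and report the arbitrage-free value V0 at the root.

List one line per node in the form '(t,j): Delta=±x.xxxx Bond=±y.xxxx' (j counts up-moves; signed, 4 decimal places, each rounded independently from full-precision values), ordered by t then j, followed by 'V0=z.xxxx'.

The replicating-portfolio and risk-neutral prices coincide; use p* = (1.15−0.7)/(1.19−0.7) = 0.9184 for the latter.
Payoff layer (t=2): V(2,0)=0.0000, V(2,1)=0.0000, V(2,2)=25.0000
Node (1,0) S=120.4000: V=(p*·0.0000+(1−p*)·0.0000)/1.15=0.0000; Δ=(0.0000−0.0000)/(143.2760−84.2800)=0.0000; B=V−Δ·S=0.0000
Node (1,1) S=204.6800: V=(p*·25.0000+(1−p*)·0.0000)/1.15=19.9645; Δ=(25.0000−0.0000)/(243.5692−143.2760)=0.2493; B=V−Δ·S=-31.0559
Node (0,0) S=172.0000: V=(p*·19.9645+(1−p*)·0.0000)/1.15=15.9433; Δ=(19.9645−0.0000)/(204.6800−120.4000)=0.2369; B=V−Δ·S=-24.8006
Root portfolio cost Δ·172+B reproduces V0=15.9433.

(0,0): Delta=0.2369 Bond=-24.8006
(1,0): Delta=0.0000 Bond=0.0000
(1,1): Delta=0.2493 Bond=-31.0559
V0=15.9433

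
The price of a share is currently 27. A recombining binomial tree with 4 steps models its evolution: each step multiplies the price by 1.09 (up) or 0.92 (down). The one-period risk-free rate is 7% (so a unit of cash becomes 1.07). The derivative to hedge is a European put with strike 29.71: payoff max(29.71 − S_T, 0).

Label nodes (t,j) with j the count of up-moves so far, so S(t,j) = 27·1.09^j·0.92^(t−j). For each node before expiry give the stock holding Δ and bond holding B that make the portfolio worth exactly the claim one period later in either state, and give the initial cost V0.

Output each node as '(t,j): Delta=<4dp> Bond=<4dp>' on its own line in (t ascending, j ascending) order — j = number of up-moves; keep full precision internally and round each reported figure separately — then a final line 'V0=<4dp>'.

(0,0): Delta=-0.1537 Bond=4.3063
(1,0): Delta=-0.6041 Bond=15.7966
(1,1): Delta=-0.1030 Bond=3.1159
(2,0): Delta=-1.0000 Bond=25.9499
(2,1): Delta=-0.5595 Bond=15.6960
(2,2): Delta=-0.0516 Bond=1.6857
(3,0): Delta=-1.0000 Bond=27.7664
(3,1): Delta=-1.0000 Bond=27.7664
(3,2): Delta=-0.5100 Bond=15.3318
(3,3): Delta=0.0000 Bond=0.0000
V0=0.1575

No-arbitrage ⇒ martingale measure with p* = (R−d)/(u−d) = 0.8824.
At expiry t=4: V(4,0)=10.3674, V(4,1)=6.7932, V(4,2)=2.5586, V(4,3)=0.0000, V(4,4)=0.0000
Node (3,0) S=21.0246: V=(p*·6.7932+(1−p*)·10.3674)/1.07=6.7418; Δ=(6.7932−10.3674)/(22.9168−19.3426)=-1.0000; B=V−Δ·S=27.7664
Node (3,1) S=24.9096: V=(p*·2.5586+(1−p*)·6.7932)/1.07=2.8568; Δ=(2.5586−6.7932)/(27.1514−22.9168)=-1.0000; B=V−Δ·S=27.7664
Node (3,2) S=29.5124: V=(p*·0.0000+(1−p*)·2.5586)/1.07=0.2813; Δ=(0.0000−2.5586)/(32.1685−27.1514)=-0.5100; B=V−Δ·S=15.3318
Node (3,3) S=34.9658: V=(p*·0.0000+(1−p*)·0.0000)/1.07=0.0000; Δ=(0.0000−0.0000)/(38.1127−32.1685)=0.0000; B=V−Δ·S=0.0000
Node (2,0) S=22.8528: V=(p*·2.8568+(1−p*)·6.7418)/1.07=3.0971; Δ=(2.8568−6.7418)/(24.9096−21.0246)=-1.0000; B=V−Δ·S=25.9499
Node (2,1) S=27.0756: V=(p*·0.2813+(1−p*)·2.8568)/1.07=0.5461; Δ=(0.2813−2.8568)/(29.5124−24.9096)=-0.5595; B=V−Δ·S=15.6960
Node (2,2) S=32.0787: V=(p*·0.0000+(1−p*)·0.2813)/1.07=0.0309; Δ=(0.0000−0.2813)/(34.9658−29.5124)=-0.0516; B=V−Δ·S=1.6857
Node (1,0) S=24.8400: V=(p*·0.5461+(1−p*)·3.0971)/1.07=0.7908; Δ=(0.5461−3.0971)/(27.0756−22.8528)=-0.6041; B=V−Δ·S=15.7966
Node (1,1) S=29.4300: V=(p*·0.0309+(1−p*)·0.5461)/1.07=0.0855; Δ=(0.0309−0.5461)/(32.0787−27.0756)=-0.1030; B=V−Δ·S=3.1159
Node (0,0) S=27.0000: V=(p*·0.0855+(1−p*)·0.7908)/1.07=0.1575; Δ=(0.0855−0.7908)/(29.4300−24.8400)=-0.1537; B=V−Δ·S=4.3063
Check: Δ(0,0)·S0 + B(0,0) = 0.1575 = V0.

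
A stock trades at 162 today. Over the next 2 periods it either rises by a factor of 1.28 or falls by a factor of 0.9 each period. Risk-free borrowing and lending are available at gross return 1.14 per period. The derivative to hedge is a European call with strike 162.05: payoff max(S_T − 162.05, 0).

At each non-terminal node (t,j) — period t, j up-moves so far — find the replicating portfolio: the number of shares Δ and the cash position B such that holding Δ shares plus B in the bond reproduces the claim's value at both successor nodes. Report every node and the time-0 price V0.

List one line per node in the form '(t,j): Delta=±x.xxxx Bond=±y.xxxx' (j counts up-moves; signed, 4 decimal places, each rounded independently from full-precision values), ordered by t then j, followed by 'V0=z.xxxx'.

Risk-neutral probability p* = (R−d)/(u−d) = (1.14−0.9)/(1.28−0.9) = 0.6316.
At expiry t=2: V(2,0)=0.0000, V(2,1)=24.5740, V(2,2)=103.3708
(1,0): S=145.8000. Δ = (V_up−V_dn)/(S_up−S_dn) = (24.5740−0.0000)/(186.6240−131.2200) = 0.4435. V = [p*·24.5740 + (1−p*)·0.0000]/1.14 = 13.6144. B = V − Δ·S = -51.0540.
(1,1): S=207.3600. Δ = (V_up−V_dn)/(S_up−S_dn) = (103.3708−24.5740)/(265.4208−186.6240) = 1.0000. V = [p*·103.3708 + (1−p*)·24.5740]/1.14 = 65.2109. B = V − Δ·S = -142.1491.
(0,0): S=162.0000. Δ = (V_up−V_dn)/(S_up−S_dn) = (65.2109−13.6144)/(207.3600−145.8000) = 0.8381. V = [p*·65.2109 + (1−p*)·13.6144]/1.14 = 40.5278. B = V − Δ·S = -95.2524.
The time-0 hedge costs 40.5278, which is the no-arbitrage price.

(0,0): Delta=0.8381 Bond=-95.2524
(1,0): Delta=0.4435 Bond=-51.0540
(1,1): Delta=1.0000 Bond=-142.1491
V0=40.5278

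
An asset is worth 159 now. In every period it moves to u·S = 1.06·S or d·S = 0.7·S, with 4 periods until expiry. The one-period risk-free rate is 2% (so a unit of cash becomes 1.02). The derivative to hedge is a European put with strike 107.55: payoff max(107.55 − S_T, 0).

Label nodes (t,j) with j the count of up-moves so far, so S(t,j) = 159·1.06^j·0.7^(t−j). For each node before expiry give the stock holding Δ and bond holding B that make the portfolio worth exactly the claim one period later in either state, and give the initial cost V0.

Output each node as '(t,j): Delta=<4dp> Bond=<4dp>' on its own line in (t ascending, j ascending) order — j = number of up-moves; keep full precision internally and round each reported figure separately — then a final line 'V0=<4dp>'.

Since d<R<u, set p* = (R−d)/(u−d) = 0.8889; price each node as the discounted p*-expectation of its children.
Payoff layer (t=4): V(4,0)=69.3741, V(4,1)=49.7408, V(4,2)=20.0103, V(4,3)=0.0000, V(4,4)=0.0000
Node (3,0) S=54.5370: V=(p*·49.7408+(1−p*)·69.3741)/1.02=50.9042; Δ=(49.7408−69.3741)/(57.8092−38.1759)=-1.0000; B=V−Δ·S=105.4412
Node (3,1) S=82.5846: V=(p*·20.0103+(1−p*)·49.7408)/1.02=22.8566; Δ=(20.0103−49.7408)/(87.5397−57.8092)=-1.0000; B=V−Δ·S=105.4412
Node (3,2) S=125.0567: V=(p*·0.0000+(1−p*)·20.0103)/1.02=2.1798; Δ=(0.0000−20.0103)/(132.5601−87.5397)=-0.4445; B=V−Δ·S=57.7640
Node (3,3) S=189.3715: V=(p*·0.0000+(1−p*)·0.0000)/1.02=0.0000; Δ=(0.0000−0.0000)/(200.7338−132.5601)=0.0000; B=V−Δ·S=0.0000
Node (2,0) S=77.9100: V=(p*·22.8566+(1−p*)·50.9042)/1.02=25.4637; Δ=(22.8566−50.9042)/(82.5846−54.5370)=-1.0000; B=V−Δ·S=103.3737
Node (2,1) S=117.9780: V=(p*·2.1798+(1−p*)·22.8566)/1.02=4.3894; Δ=(2.1798−22.8566)/(125.0567−82.5846)=-0.4868; B=V−Δ·S=61.8250
Node (2,2) S=178.6524: V=(p*·0.0000+(1−p*)·2.1798)/1.02=0.2374; Δ=(0.0000−2.1798)/(189.3715−125.0567)=-0.0339; B=V−Δ·S=6.2924
Node (1,0) S=111.3000: V=(p*·4.3894+(1−p*)·25.4637)/1.02=6.5990; Δ=(4.3894−25.4637)/(117.9780−77.9100)=-0.5260; B=V−Δ·S=65.1387
Node (1,1) S=168.5400: V=(p*·0.2374+(1−p*)·4.3894)/1.02=0.6851; Δ=(0.2374−4.3894)/(178.6524−117.9780)=-0.0684; B=V−Δ·S=12.2183
Node (0,0) S=159.0000: V=(p*·0.6851+(1−p*)·6.5990)/1.02=1.3159; Δ=(0.6851−6.5990)/(168.5400−111.3000)=-0.1033; B=V−Δ·S=17.7435
The time-0 hedge costs 1.3159, which is the no-arbitrage price.

(0,0): Delta=-0.1033 Bond=17.7435
(1,0): Delta=-0.5260 Bond=65.1387
(1,1): Delta=-0.0684 Bond=12.2183
(2,0): Delta=-1.0000 Bond=103.3737
(2,1): Delta=-0.4868 Bond=61.8250
(2,2): Delta=-0.0339 Bond=6.2924
(3,0): Delta=-1.0000 Bond=105.4412
(3,1): Delta=-1.0000 Bond=105.4412
(3,2): Delta=-0.4445 Bond=57.7640
(3,3): Delta=0.0000 Bond=0.0000
V0=1.3159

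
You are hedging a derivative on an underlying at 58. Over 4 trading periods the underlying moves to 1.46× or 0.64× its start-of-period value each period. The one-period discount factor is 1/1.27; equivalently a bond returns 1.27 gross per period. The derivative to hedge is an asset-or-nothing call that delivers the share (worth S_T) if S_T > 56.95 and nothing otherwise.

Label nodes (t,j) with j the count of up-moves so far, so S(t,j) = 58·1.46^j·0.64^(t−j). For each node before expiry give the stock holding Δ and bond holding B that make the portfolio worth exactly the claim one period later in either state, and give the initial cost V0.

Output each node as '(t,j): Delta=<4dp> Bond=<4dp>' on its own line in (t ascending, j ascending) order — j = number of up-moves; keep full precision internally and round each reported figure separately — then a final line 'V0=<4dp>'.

Under the risk-neutral measure, an up-move has probability p* = (R−d)/(u−d) = 0.7683 and values discount at R = 1.27.
Terminal values V(4,·): V(4,0)=0.0000, V(4,1)=0.0000, V(4,2)=0.0000, V(4,3)=115.5225, V(4,4)=263.5357
  t=3,j=0: stock 15.2044 → up 22.1984 (V=0.0000), down 9.7308 (V=0.0000). Price 0.0000; hedge Δ=0.0000, bond B=0.0000.
  t=3,j=1: stock 34.6849 → up 50.6400 (V=0.0000), down 22.1984 (V=0.0000). Price 0.0000; hedge Δ=0.0000, bond B=0.0000.
  t=3,j=2: stock 79.1250 → up 115.5225 (V=115.5225), down 50.6400 (V=0.0000). Price 69.8859; hedge Δ=1.7805, bond B=-70.9952.
  t=3,j=3: stock 180.5039 → up 263.5357 (V=263.5357), down 115.5225 (V=115.5225). Price 180.5039; hedge Δ=1.0000, bond B=0.0000.
  t=2,j=0: stock 23.7568 → up 34.6849 (V=0.0000), down 15.2044 (V=0.0000). Price 0.0000; hedge Δ=0.0000, bond B=0.0000.
  t=2,j=1: stock 54.1952 → up 79.1250 (V=69.8859), down 34.6849 (V=0.0000). Price 42.2778; hedge Δ=1.5726, bond B=-42.9489.
  t=2,j=2: stock 123.6328 → up 180.5039 (V=180.5039), down 79.1250 (V=69.8859). Price 121.9472; hedge Δ=1.0911, bond B=-12.9528.
  t=1,j=0: stock 37.1200 → up 54.1952 (V=42.2778), down 23.7568 (V=0.0000). Price 25.5762; hedge Δ=1.3890, bond B=-25.9821.
  t=1,j=1: stock 84.6800 → up 123.6328 (V=121.9472), down 54.1952 (V=42.2778). Price 81.4860; hedge Δ=1.1474, bond B=-15.6718.
  t=0,j=0: stock 58.0000 → up 84.6800 (V=81.4860), down 37.1200 (V=25.5762). Price 53.9616; hedge Δ=1.1756, bond B=-14.2211.
Check: Δ(0,0)·S0 + B(0,0) = 53.9616 = V0.

(0,0): Delta=1.1756 Bond=-14.2211
(1,0): Delta=1.3890 Bond=-25.9821
(1,1): Delta=1.1474 Bond=-15.6718
(2,0): Delta=0.0000 Bond=0.0000
(2,1): Delta=1.5726 Bond=-42.9489
(2,2): Delta=1.0911 Bond=-12.9528
(3,0): Delta=0.0000 Bond=0.0000
(3,1): Delta=0.0000 Bond=0.0000
(3,2): Delta=1.7805 Bond=-70.9952
(3,3): Delta=1.0000 Bond=0.0000
V0=53.9616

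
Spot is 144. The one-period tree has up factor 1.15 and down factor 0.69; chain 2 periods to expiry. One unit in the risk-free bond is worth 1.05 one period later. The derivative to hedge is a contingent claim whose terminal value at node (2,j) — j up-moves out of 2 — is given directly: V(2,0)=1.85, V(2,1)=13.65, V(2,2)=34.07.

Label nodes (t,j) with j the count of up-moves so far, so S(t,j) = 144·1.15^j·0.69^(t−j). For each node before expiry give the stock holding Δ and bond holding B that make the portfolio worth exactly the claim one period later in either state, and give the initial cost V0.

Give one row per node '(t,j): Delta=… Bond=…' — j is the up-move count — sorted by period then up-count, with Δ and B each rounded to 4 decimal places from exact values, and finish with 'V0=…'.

Under the risk-neutral measure, an up-move has probability p* = (R−d)/(u−d) = 0.7826 and values discount at R = 1.05.
Payoff layer (t=2): V(2,0)=1.8500, V(2,1)=13.6500, V(2,2)=34.0700
(1,0): S=99.3600. Δ = (V_up−V_dn)/(S_up−S_dn) = (13.6500−1.8500)/(114.2640−68.5584) = 0.2582. V = [p*·13.6500 + (1−p*)·1.8500]/1.05 = 10.5569. B = V − Δ·S = -15.0952.
(1,1): S=165.6000. Δ = (V_up−V_dn)/(S_up−S_dn) = (34.0700−13.6500)/(190.4400−114.2640) = 0.2681. V = [p*·34.0700 + (1−p*)·13.6500]/1.05 = 28.2199. B = V − Δ·S = -16.1714.
(0,0): S=144.0000. Δ = (V_up−V_dn)/(S_up−S_dn) = (28.2199−10.5569)/(165.6000−99.3600) = 0.2667. V = [p*·28.2199 + (1−p*)·10.5569]/1.05 = 23.2191. B = V − Δ·S = -15.1785.
Self-financing check: at every node Δ·S+B equals the discounted successor values.

(0,0): Delta=0.2667 Bond=-15.1785
(1,0): Delta=0.2582 Bond=-15.0952
(1,1): Delta=0.2681 Bond=-16.1714
V0=23.2191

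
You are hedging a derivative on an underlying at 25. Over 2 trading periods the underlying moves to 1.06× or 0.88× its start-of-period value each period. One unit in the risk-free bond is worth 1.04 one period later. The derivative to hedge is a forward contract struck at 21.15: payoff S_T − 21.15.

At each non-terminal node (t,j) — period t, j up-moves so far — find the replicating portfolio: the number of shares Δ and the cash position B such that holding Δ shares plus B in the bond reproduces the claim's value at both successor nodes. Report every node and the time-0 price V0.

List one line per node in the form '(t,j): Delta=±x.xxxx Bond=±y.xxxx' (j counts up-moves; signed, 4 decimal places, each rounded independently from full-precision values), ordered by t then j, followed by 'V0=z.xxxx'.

Since d<R<u, set p* = (R−d)/(u−d) = 0.8889; price each node as the discounted p*-expectation of its children.
Payoff layer (t=2): V(2,0)=-1.7900, V(2,1)=2.1700, V(2,2)=6.9400
(1,0): S=22.0000. Δ = (V_up−V_dn)/(S_up−S_dn) = (2.1700−-1.7900)/(23.3200−19.3600) = 1.0000. V = [p*·2.1700 + (1−p*)·-1.7900]/1.04 = 1.6635. B = V − Δ·S = -20.3365.
(1,1): S=26.5000. Δ = (V_up−V_dn)/(S_up−S_dn) = (6.9400−2.1700)/(28.0900−23.3200) = 1.0000. V = [p*·6.9400 + (1−p*)·2.1700]/1.04 = 6.1635. B = V − Δ·S = -20.3365.
(0,0): S=25.0000. Δ = (V_up−V_dn)/(S_up−S_dn) = (6.1635−1.6635)/(26.5000−22.0000) = 1.0000. V = [p*·6.1635 + (1−p*)·1.6635]/1.04 = 5.4456. B = V − Δ·S = -19.5544.
Self-financing check: at every node Δ·S+B equals the discounted successor values.

(0,0): Delta=1.0000 Bond=-19.5544
(1,0): Delta=1.0000 Bond=-20.3365
(1,1): Delta=1.0000 Bond=-20.3365
V0=5.4456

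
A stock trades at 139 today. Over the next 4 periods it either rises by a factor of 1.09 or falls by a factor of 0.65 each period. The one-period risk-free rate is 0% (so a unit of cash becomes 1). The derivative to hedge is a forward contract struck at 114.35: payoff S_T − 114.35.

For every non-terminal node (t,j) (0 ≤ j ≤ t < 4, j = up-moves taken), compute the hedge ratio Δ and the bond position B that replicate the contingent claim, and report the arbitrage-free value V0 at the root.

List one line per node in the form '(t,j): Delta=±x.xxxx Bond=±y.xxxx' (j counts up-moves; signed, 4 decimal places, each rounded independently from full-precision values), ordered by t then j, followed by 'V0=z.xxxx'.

No-arbitrage ⇒ martingale measure with p* = (R−d)/(u−d) = 0.7955.
Payoff layer (t=4): V(4,0)=-89.5376, V(4,1)=-72.7416, V(4,2)=-44.5759, V(4,3)=2.6559, V(4,4)=81.8598
Node (3,0) S=38.1729: V=(p*·-72.7416+(1−p*)·-89.5376)/1=-76.1771; Δ=(-72.7416−-89.5376)/(41.6084−24.8124)=1.0000; B=V−Δ·S=-114.3500
Node (3,1) S=64.0130: V=(p*·-44.5759+(1−p*)·-72.7416)/1=-50.3370; Δ=(-44.5759−-72.7416)/(69.7741−41.6084)=1.0000; B=V−Δ·S=-114.3500
Node (3,2) S=107.3448: V=(p*·2.6559+(1−p*)·-44.5759)/1=-7.0052; Δ=(2.6559−-44.5759)/(117.0059−69.7741)=1.0000; B=V−Δ·S=-114.3500
Node (3,3) S=180.0090: V=(p*·81.8598+(1−p*)·2.6559)/1=65.6590; Δ=(81.8598−2.6559)/(196.2098−117.0059)=1.0000; B=V−Δ·S=-114.3500
Node (2,0) S=58.7275: V=(p*·-50.3370+(1−p*)·-76.1771)/1=-55.6225; Δ=(-50.3370−-76.1771)/(64.0130−38.1729)=1.0000; B=V−Δ·S=-114.3500
Node (2,1) S=98.4815: V=(p*·-7.0052+(1−p*)·-50.3370)/1=-15.8685; Δ=(-7.0052−-50.3370)/(107.3448−64.0130)=1.0000; B=V−Δ·S=-114.3500
Node (2,2) S=165.1459: V=(p*·65.6590+(1−p*)·-7.0052)/1=50.7959; Δ=(65.6590−-7.0052)/(180.0090−107.3448)=1.0000; B=V−Δ·S=-114.3500
Node (1,0) S=90.3500: V=(p*·-15.8685+(1−p*)·-55.6225)/1=-24.0000; Δ=(-15.8685−-55.6225)/(98.4815−58.7275)=1.0000; B=V−Δ·S=-114.3500
Node (1,1) S=151.5100: V=(p*·50.7959+(1−p*)·-15.8685)/1=37.1600; Δ=(50.7959−-15.8685)/(165.1459−98.4815)=1.0000; B=V−Δ·S=-114.3500
Node (0,0) S=139.0000: V=(p*·37.1600+(1−p*)·-24.0000)/1=24.6500; Δ=(37.1600−-24.0000)/(151.5100−90.3500)=1.0000; B=V−Δ·S=-114.3500
Check: Δ(0,0)·S0 + B(0,0) = 24.6500 = V0.

(0,0): Delta=1.0000 Bond=-114.3500
(1,0): Delta=1.0000 Bond=-114.3500
(1,1): Delta=1.0000 Bond=-114.3500
(2,0): Delta=1.0000 Bond=-114.3500
(2,1): Delta=1.0000 Bond=-114.3500
(2,2): Delta=1.0000 Bond=-114.3500
(3,0): Delta=1.0000 Bond=-114.3500
(3,1): Delta=1.0000 Bond=-114.3500
(3,2): Delta=1.0000 Bond=-114.3500
(3,3): Delta=1.0000 Bond=-114.3500
V0=24.6500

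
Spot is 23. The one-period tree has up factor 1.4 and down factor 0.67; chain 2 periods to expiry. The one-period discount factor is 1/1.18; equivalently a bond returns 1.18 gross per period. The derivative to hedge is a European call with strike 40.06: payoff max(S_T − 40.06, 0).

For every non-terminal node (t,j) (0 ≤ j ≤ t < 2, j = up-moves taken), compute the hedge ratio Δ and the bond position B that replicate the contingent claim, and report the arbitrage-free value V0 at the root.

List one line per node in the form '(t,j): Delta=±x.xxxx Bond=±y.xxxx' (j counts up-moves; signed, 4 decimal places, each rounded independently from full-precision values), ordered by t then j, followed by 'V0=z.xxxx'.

(0,0): Delta=0.1770 Bond=-2.3117
(1,0): Delta=0.0000 Bond=0.0000
(1,1): Delta=0.2136 Bond=-3.9046
V0=1.7597

Since d<R<u, set p* = (R−d)/(u−d) = 0.6986; price each node as the discounted p*-expectation of its children.
Payoff layer (t=2): V(2,0)=0.0000, V(2,1)=0.0000, V(2,2)=5.0200
Node (1,0) S=15.4100: V=(p*·0.0000+(1−p*)·0.0000)/1.18=0.0000; Δ=(0.0000−0.0000)/(21.5740−10.3247)=0.0000; B=V−Δ·S=0.0000
Node (1,1) S=32.2000: V=(p*·5.0200+(1−p*)·0.0000)/1.18=2.9721; Δ=(5.0200−0.0000)/(45.0800−21.5740)=0.2136; B=V−Δ·S=-3.9046
Node (0,0) S=23.0000: V=(p*·2.9721+(1−p*)·0.0000)/1.18=1.7597; Δ=(2.9721−0.0000)/(32.2000−15.4100)=0.1770; B=V−Δ·S=-2.3117
Self-financing check: at every node Δ·S+B equals the discounted successor values.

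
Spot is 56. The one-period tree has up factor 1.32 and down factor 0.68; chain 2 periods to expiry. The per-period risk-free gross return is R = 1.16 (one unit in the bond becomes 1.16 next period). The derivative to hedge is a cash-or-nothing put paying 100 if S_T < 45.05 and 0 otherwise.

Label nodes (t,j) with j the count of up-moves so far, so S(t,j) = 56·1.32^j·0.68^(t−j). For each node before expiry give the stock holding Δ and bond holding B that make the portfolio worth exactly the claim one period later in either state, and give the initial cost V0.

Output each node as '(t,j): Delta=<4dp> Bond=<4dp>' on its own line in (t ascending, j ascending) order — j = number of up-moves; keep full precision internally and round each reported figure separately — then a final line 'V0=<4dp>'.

No-arbitrage ⇒ martingale measure with p* = (R−d)/(u−d) = 0.7500.
Payoff layer (t=2): V(2,0)=100.0000, V(2,1)=0.0000, V(2,2)=0.0000
  t=1,j=0: stock 38.0800 → up 50.2656 (V=0.0000), down 25.8944 (V=100.0000). Price 21.5517; hedge Δ=-4.1032, bond B=177.8017.
  t=1,j=1: stock 73.9200 → up 97.5744 (V=0.0000), down 50.2656 (V=0.0000). Price 0.0000; hedge Δ=0.0000, bond B=0.0000.
  t=0,j=0: stock 56.0000 → up 73.9200 (V=0.0000), down 38.0800 (V=21.5517). Price 4.6448; hedge Δ=-0.6013, bond B=38.3193.
The time-0 hedge costs 4.6448, which is the no-arbitrage price.

(0,0): Delta=-0.6013 Bond=38.3193
(1,0): Delta=-4.1032 Bond=177.8017
(1,1): Delta=0.0000 Bond=0.0000
V0=4.6448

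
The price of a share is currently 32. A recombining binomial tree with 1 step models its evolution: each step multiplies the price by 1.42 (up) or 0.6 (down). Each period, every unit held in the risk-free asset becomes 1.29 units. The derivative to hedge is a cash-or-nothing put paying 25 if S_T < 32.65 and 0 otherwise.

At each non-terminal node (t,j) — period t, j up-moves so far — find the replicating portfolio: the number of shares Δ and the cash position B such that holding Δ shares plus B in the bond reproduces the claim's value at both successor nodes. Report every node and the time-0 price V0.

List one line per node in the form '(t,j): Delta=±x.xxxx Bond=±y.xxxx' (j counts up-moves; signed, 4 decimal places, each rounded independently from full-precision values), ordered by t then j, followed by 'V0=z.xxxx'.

(0,0): Delta=-0.9527 Bond=33.5602
V0=3.0724

No-arbitrage ⇒ martingale measure with p* = (R−d)/(u−d) = 0.8415.
Payoff layer (t=1): V(1,0)=25.0000, V(1,1)=0.0000
  t=0,j=0: stock 32.0000 → up 45.4400 (V=0.0000), down 19.2000 (V=25.0000). Price 3.0724; hedge Δ=-0.9527, bond B=33.5602.
Self-financing check: at every node Δ·S+B equals the discounted successor values.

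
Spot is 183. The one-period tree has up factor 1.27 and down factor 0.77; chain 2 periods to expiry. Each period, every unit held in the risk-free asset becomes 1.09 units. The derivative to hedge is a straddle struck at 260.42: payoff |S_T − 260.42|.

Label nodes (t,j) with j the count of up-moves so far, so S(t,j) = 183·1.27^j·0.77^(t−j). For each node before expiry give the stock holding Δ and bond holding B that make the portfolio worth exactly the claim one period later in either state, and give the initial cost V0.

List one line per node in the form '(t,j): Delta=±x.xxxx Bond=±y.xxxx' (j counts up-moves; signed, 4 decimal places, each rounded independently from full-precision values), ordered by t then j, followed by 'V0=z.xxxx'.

The replicating-portfolio and risk-neutral prices coincide; use p* = (1.09−0.77)/(1.27−0.77) = 0.6400 for the latter.
Terminal values V(2,·): V(2,0)=151.9193, V(2,1)=81.4643, V(2,2)=34.7407
  t=1,j=0: stock 140.9100 → up 178.9557 (V=81.4643), down 108.5007 (V=151.9193). Price 98.0074; hedge Δ=-1.0000, bond B=238.9174.
  t=1,j=1: stock 232.4100 → up 295.1607 (V=34.7407), down 178.9557 (V=81.4643). Price 47.3038; hedge Δ=-0.4021, bond B=140.7510.
  t=0,j=0: stock 183.0000 → up 232.4100 (V=47.3038), down 140.9100 (V=98.0074). Price 60.1442; hedge Δ=-0.5541, bond B=161.5513.
Self-financing check: at every node Δ·S+B equals the discounted successor values.

(0,0): Delta=-0.5541 Bond=161.5513
(1,0): Delta=-1.0000 Bond=238.9174
(1,1): Delta=-0.4021 Bond=140.7510
V0=60.1442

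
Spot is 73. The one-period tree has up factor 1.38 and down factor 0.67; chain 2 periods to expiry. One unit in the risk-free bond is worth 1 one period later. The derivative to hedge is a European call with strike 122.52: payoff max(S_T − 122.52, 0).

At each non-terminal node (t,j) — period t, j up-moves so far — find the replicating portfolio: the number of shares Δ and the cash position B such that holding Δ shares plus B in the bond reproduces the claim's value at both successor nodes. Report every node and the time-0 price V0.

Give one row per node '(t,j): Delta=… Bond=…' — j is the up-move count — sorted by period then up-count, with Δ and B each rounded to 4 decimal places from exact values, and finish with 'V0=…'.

No-arbitrage ⇒ martingale measure with p* = (R−d)/(u−d) = 0.4648.
Terminal values V(2,·): V(2,0)=0.0000, V(2,1)=0.0000, V(2,2)=16.5012
(1,0): S=48.9100. Δ = (V_up−V_dn)/(S_up−S_dn) = (0.0000−0.0000)/(67.4958−32.7697) = 0.0000. V = [p*·0.0000 + (1−p*)·0.0000]/1 = 0.0000. B = V − Δ·S = 0.0000.
(1,1): S=100.7400. Δ = (V_up−V_dn)/(S_up−S_dn) = (16.5012−0.0000)/(139.0212−67.4958) = 0.2307. V = [p*·16.5012 + (1−p*)·0.0000]/1 = 7.6696. B = V − Δ·S = -15.5716.
(0,0): S=73.0000. Δ = (V_up−V_dn)/(S_up−S_dn) = (7.6696−0.0000)/(100.7400−48.9100) = 0.1480. V = [p*·7.6696 + (1−p*)·0.0000]/1 = 3.5647. B = V − Δ·S = -7.2375.
Root portfolio cost Δ·73+B reproduces V0=3.5647.

(0,0): Delta=0.1480 Bond=-7.2375
(1,0): Delta=0.0000 Bond=0.0000
(1,1): Delta=0.2307 Bond=-15.5716
V0=3.5647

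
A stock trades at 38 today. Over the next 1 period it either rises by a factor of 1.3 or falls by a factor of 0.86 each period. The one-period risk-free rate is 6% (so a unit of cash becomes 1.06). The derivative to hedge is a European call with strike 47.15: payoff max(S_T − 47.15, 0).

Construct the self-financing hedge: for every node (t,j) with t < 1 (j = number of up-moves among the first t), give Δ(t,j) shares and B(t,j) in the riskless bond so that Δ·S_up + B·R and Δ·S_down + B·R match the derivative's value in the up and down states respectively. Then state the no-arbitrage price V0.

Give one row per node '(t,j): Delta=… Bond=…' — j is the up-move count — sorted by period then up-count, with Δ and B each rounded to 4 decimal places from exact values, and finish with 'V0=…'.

(0,0): Delta=0.1346 Bond=-4.1488
V0=0.9648

Under the risk-neutral measure, an up-move has probability p* = (R−d)/(u−d) = 0.4545 and values discount at R = 1.06.
Terminal payoffs: V(1,0)=0.0000, V(1,1)=2.2500
(0,0): S=38.0000. Δ = (V_up−V_dn)/(S_up−S_dn) = (2.2500−0.0000)/(49.4000−32.6800) = 0.1346. V = [p*·2.2500 + (1−p*)·0.0000]/1.06 = 0.9648. B = V − Δ·S = -4.1488.
Each (Δ,B) replicates both successor values, so the strategy is self-financing and V0 is arbitrage-free.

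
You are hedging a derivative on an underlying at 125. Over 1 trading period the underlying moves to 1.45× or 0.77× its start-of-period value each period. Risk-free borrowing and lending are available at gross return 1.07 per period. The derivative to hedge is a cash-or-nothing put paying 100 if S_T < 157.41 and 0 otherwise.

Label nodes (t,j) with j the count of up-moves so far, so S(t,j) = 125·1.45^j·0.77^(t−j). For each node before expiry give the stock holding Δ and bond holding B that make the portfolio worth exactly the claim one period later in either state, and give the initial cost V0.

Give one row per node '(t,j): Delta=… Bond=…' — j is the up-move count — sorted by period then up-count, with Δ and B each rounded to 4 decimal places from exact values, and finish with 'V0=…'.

The replicating-portfolio and risk-neutral prices coincide; use p* = (1.07−0.77)/(1.45−0.77) = 0.4412 for the latter.
Terminal values V(1,·): V(1,0)=100.0000, V(1,1)=0.0000
Node (0,0) S=125.0000: V=(p*·0.0000+(1−p*)·100.0000)/1.07=52.2265; Δ=(0.0000−100.0000)/(181.2500−96.2500)=-1.1765; B=V−Δ·S=199.2853
Self-financing check: at every node Δ·S+B equals the discounted successor values.

(0,0): Delta=-1.1765 Bond=199.2853
V0=52.2265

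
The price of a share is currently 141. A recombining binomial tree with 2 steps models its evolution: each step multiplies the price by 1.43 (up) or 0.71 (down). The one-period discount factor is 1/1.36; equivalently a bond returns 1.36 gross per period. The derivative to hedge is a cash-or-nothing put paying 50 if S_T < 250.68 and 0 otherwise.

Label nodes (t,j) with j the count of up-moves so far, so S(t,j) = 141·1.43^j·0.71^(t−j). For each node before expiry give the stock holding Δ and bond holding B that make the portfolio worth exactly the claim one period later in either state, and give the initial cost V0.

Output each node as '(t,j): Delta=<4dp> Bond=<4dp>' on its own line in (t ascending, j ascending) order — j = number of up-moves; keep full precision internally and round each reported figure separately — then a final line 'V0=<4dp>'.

(0,0): Delta=-0.3269 Bond=51.0986
(1,0): Delta=0.0000 Bond=36.7647
(1,1): Delta=-0.3444 Bond=73.0188
V0=5.0009

Since d<R<u, set p* = (R−d)/(u−d) = 0.9028; price each node as the discounted p*-expectation of its children.
Terminal values V(2,·): V(2,0)=50.0000, V(2,1)=50.0000, V(2,2)=0.0000
  t=1,j=0: stock 100.1100 → up 143.1573 (V=50.0000), down 71.0781 (V=50.0000). Price 36.7647; hedge Δ=0.0000, bond B=36.7647.
  t=1,j=1: stock 201.6300 → up 288.3309 (V=0.0000), down 143.1573 (V=50.0000). Price 3.5743; hedge Δ=-0.3444, bond B=73.0188.
  t=0,j=0: stock 141.0000 → up 201.6300 (V=3.5743), down 100.1100 (V=36.7647). Price 5.0009; hedge Δ=-0.3269, bond B=51.0986.
Check: Δ(0,0)·S0 + B(0,0) = 5.0009 = V0.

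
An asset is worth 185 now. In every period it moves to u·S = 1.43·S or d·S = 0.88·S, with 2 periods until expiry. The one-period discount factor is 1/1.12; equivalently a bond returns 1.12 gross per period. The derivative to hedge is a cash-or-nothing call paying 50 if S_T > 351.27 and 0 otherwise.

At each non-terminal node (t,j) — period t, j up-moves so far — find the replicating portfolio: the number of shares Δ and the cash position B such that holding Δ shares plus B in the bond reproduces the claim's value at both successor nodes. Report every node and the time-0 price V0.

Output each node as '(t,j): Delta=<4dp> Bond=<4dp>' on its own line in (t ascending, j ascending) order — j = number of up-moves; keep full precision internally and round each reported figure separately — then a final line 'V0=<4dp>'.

The replicating-portfolio and risk-neutral prices coincide; use p* = (1.12−0.88)/(1.43−0.88) = 0.4364 for the latter.
Terminal values V(2,·): V(2,0)=0.0000, V(2,1)=0.0000, V(2,2)=50.0000
(1,0): S=162.8000. Δ = (V_up−V_dn)/(S_up−S_dn) = (0.0000−0.0000)/(232.8040−143.2640) = 0.0000. V = [p*·0.0000 + (1−p*)·0.0000]/1.12 = 0.0000. B = V − Δ·S = 0.0000.
(1,1): S=264.5500. Δ = (V_up−V_dn)/(S_up−S_dn) = (50.0000−0.0000)/(378.3065−232.8040) = 0.3436. V = [p*·50.0000 + (1−p*)·0.0000]/1.12 = 19.4805. B = V − Δ·S = -71.4286.
(0,0): S=185.0000. Δ = (V_up−V_dn)/(S_up−S_dn) = (19.4805−0.0000)/(264.5500−162.8000) = 0.1915. V = [p*·19.4805 + (1−p*)·0.0000]/1.12 = 7.5898. B = V − Δ·S = -27.8293.
Self-financing check: at every node Δ·S+B equals the discounted successor values.

(0,0): Delta=0.1915 Bond=-27.8293
(1,0): Delta=0.0000 Bond=0.0000
(1,1): Delta=0.3436 Bond=-71.4286
V0=7.5898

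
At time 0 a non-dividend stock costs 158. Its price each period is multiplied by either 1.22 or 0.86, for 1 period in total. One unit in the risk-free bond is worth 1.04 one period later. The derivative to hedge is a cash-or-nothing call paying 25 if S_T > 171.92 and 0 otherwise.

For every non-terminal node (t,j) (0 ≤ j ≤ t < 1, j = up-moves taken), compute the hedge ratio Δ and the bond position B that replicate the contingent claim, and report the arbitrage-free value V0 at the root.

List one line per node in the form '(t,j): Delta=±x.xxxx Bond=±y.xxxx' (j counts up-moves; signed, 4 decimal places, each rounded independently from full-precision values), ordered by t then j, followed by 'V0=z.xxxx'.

The replicating-portfolio and risk-neutral prices coincide; use p* = (1.04−0.86)/(1.22−0.86) = 0.5000 for the latter.
Payoff layer (t=1): V(1,0)=0.0000, V(1,1)=25.0000
  t=0,j=0: stock 158.0000 → up 192.7600 (V=25.0000), down 135.8800 (V=0.0000). Price 12.0192; hedge Δ=0.4395, bond B=-57.4252.
The time-0 hedge costs 12.0192, which is the no-arbitrage price.

(0,0): Delta=0.4395 Bond=-57.4252
V0=12.0192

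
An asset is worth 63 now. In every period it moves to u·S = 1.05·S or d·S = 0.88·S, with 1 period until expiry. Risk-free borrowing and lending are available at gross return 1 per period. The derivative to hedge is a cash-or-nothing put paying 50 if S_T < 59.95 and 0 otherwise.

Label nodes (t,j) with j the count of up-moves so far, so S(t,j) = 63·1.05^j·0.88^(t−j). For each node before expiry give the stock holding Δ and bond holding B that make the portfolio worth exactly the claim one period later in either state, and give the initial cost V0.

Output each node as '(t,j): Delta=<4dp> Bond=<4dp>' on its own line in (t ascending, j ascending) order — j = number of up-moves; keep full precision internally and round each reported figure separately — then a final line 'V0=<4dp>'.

The replicating-portfolio and risk-neutral prices coincide; use p* = (1−0.88)/(1.05−0.88) = 0.7059 for the latter.
Terminal payoffs: V(1,0)=50.0000, V(1,1)=0.0000
  t=0,j=0: stock 63.0000 → up 66.1500 (V=0.0000), down 55.4400 (V=50.0000). Price 14.7059; hedge Δ=-4.6685, bond B=308.8235.
The time-0 hedge costs 14.7059, which is the no-arbitrage price.

(0,0): Delta=-4.6685 Bond=308.8235
V0=14.7059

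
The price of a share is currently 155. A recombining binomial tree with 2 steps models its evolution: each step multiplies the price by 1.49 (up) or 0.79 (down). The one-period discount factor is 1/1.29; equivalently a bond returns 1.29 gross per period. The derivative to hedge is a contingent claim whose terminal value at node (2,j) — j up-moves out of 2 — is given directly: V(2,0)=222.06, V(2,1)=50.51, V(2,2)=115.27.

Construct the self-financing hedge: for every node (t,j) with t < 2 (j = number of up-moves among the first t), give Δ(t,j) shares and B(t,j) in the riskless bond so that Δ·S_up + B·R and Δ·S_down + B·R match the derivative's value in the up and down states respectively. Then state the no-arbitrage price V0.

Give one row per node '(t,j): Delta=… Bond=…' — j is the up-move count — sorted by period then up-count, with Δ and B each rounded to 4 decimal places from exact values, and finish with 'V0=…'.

Risk-neutral probability p* = (R−d)/(u−d) = (1.29−0.79)/(1.49−0.79) = 0.7143.
At expiry t=2: V(2,0)=222.0600, V(2,1)=50.5100, V(2,2)=115.2700
  t=1,j=0: stock 122.4500 → up 182.4505 (V=50.5100), down 96.7355 (V=222.0600). Price 77.1506; hedge Δ=-2.0014, bond B=322.2220.
  t=1,j=1: stock 230.9500 → up 344.1155 (V=115.2700), down 182.4505 (V=50.5100). Price 75.0133; hedge Δ=0.4006, bond B=-17.5010.
  t=0,j=0: stock 155.0000 → up 230.9500 (V=75.0133), down 122.4500 (V=77.1506). Price 58.6232; hedge Δ=-0.0197, bond B=61.6765.
Each (Δ,B) replicates both successor values, so the strategy is self-financing and V0 is arbitrage-free.

(0,0): Delta=-0.0197 Bond=61.6765
(1,0): Delta=-2.0014 Bond=322.2220
(1,1): Delta=0.4006 Bond=-17.5010
V0=58.6232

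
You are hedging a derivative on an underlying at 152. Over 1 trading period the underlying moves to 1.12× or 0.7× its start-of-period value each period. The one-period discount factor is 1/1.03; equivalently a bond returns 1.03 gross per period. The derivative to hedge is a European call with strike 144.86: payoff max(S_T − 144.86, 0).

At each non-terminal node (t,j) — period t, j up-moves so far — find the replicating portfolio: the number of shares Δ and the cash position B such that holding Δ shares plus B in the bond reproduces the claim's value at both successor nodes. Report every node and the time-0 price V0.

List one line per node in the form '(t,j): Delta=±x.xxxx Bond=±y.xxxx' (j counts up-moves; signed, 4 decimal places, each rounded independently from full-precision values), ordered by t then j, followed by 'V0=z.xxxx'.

(0,0): Delta=0.3976 Bond=-41.0680
V0=19.3606

The replicating-portfolio and risk-neutral prices coincide; use p* = (1.03−0.7)/(1.12−0.7) = 0.7857 for the latter.
Terminal payoffs: V(1,0)=0.0000, V(1,1)=25.3800
Node (0,0) S=152.0000: V=(p*·25.3800+(1−p*)·0.0000)/1.03=19.3606; Δ=(25.3800−0.0000)/(170.2400−106.4000)=0.3976; B=V−Δ·S=-41.0680
The time-0 hedge costs 19.3606, which is the no-arbitrage price.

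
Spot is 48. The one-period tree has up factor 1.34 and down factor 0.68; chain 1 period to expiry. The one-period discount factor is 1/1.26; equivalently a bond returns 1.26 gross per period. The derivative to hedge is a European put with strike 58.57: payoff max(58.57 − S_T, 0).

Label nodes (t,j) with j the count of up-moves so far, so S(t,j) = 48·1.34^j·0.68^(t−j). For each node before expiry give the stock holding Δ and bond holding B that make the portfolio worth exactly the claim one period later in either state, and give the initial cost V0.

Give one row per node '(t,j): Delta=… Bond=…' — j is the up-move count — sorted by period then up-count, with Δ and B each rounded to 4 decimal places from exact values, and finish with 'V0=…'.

(0,0): Delta=-0.8185 Bond=41.7823
V0=2.4945

Since d<R<u, set p* = (R−d)/(u−d) = 0.8788; price each node as the discounted p*-expectation of its children.
At expiry t=1: V(1,0)=25.9300, V(1,1)=0.0000
Node (0,0) S=48.0000: V=(p*·0.0000+(1−p*)·25.9300)/1.26=2.4945; Δ=(0.0000−25.9300)/(64.3200−32.6400)=-0.8185; B=V−Δ·S=41.7823
Self-financing check: at every node Δ·S+B equals the discounted successor values.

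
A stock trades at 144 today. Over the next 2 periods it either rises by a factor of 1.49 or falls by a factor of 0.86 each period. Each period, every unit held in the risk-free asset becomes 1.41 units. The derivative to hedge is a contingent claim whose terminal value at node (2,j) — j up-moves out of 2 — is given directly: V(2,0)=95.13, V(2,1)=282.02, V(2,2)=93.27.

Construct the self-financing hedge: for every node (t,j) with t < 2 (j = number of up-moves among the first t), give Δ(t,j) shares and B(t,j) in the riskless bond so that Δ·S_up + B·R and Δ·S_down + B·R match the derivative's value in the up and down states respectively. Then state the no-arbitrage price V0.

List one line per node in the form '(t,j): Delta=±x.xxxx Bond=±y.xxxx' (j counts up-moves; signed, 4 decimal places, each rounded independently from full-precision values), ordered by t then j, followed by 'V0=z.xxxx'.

The replicating-portfolio and risk-neutral prices coincide; use p* = (1.41−0.86)/(1.49−0.86) = 0.8730 for the latter.
Terminal payoffs: V(2,0)=95.1300, V(2,1)=282.0200, V(2,2)=93.2700
(1,0): S=123.8400. Δ = (V_up−V_dn)/(S_up−S_dn) = (282.0200−95.1300)/(184.5216−106.5024) = 2.3954. V = [p*·282.0200 + (1−p*)·95.1300]/1.41 = 183.1829. B = V − Δ·S = -113.4679.
(1,1): S=214.5600. Δ = (V_up−V_dn)/(S_up−S_dn) = (93.2700−282.0200)/(319.6944−184.5216) = -1.3964. V = [p*·93.2700 + (1−p*)·282.0200]/1.41 = 83.1477. B = V − Δ·S = 382.7509.
(0,0): S=144.0000. Δ = (V_up−V_dn)/(S_up−S_dn) = (83.1477−183.1829)/(214.5600−123.8400) = -1.1027. V = [p*·83.1477 + (1−p*)·183.1829]/1.41 = 67.9791. B = V − Δ·S = 226.7652.
Check: Δ(0,0)·S0 + B(0,0) = 67.9791 = V0.

(0,0): Delta=-1.1027 Bond=226.7652
(1,0): Delta=2.3954 Bond=-113.4679
(1,1): Delta=-1.3964 Bond=382.7509
V0=67.9791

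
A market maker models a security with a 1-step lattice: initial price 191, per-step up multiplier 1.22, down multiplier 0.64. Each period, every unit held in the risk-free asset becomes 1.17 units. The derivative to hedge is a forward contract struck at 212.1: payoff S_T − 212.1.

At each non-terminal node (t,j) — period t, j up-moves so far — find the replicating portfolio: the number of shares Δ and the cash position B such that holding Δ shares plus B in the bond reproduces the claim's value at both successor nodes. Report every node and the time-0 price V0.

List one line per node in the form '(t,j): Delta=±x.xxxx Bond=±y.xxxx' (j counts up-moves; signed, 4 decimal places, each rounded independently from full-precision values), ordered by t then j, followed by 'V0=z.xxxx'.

Risk-neutral probability p* = (R−d)/(u−d) = (1.17−0.64)/(1.22−0.64) = 0.9138.
Terminal values V(1,·): V(1,0)=-89.8600, V(1,1)=20.9200
Node (0,0) S=191.0000: V=(p*·20.9200+(1−p*)·-89.8600)/1.17=9.7179; Δ=(20.9200−-89.8600)/(233.0200−122.2400)=1.0000; B=V−Δ·S=-181.2821
Root portfolio cost Δ·191+B reproduces V0=9.7179.

(0,0): Delta=1.0000 Bond=-181.2821
V0=9.7179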